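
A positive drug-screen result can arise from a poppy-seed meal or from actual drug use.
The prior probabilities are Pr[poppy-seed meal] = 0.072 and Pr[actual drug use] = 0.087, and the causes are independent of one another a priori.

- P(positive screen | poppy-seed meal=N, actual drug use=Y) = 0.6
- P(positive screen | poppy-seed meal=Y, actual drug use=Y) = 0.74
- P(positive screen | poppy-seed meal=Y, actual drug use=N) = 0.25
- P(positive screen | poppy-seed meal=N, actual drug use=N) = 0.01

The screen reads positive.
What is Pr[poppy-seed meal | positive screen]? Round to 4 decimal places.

P(positive screen) = 0.01*0.928*0.913 + 0.6*0.928*0.087 + 0.25*0.072*0.913 + 0.74*0.072*0.087 = 0.008473 + 0.048442 + 0.016434 + 0.004635 = 0.077984
The poppy-seed meal-present share is 0.016434 + 0.004635 = 0.021069.
P(poppy-seed meal | positive screen) = 0.021069 / 0.077984 ≈ 0.2702

Pr[poppy-seed meal | positive screen] ≈ 0.2702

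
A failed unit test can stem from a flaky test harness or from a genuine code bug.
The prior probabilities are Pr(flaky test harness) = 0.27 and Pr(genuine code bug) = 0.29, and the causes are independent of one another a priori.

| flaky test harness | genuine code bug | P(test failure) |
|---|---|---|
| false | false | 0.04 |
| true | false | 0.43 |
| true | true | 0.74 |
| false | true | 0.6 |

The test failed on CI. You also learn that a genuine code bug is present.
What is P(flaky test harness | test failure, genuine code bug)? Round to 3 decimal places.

P(flaky test harness | test failure, genuine code bug) ≈ 0.313

P(test failure | genuine code bug) = 0.6·0.73 + 0.74·0.27 = 0.438000 + 0.199800 = 0.637800
Of this, 0.199800 comes from 0.74·0.27 (the flaky test harness=true cases).
P(flaky test harness | test failure, genuine code bug) = 0.199800 / 0.637800 ≈ 0.313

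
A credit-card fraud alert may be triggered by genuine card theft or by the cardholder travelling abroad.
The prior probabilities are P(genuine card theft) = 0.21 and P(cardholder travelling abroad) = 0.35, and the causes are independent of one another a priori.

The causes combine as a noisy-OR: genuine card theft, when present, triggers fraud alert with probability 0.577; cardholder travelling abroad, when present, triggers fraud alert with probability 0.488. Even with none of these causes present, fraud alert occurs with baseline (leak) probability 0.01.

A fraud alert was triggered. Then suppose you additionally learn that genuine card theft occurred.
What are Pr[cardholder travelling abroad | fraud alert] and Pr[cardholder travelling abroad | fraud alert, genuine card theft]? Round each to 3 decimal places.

Pr[cardholder travelling abroad | fraud alert] ≈ 0.697; Pr[cardholder travelling abroad | fraud alert, genuine card theft] ≈ 0.421

Under noisy-OR, P(fraud alert | causes) = 1 − (1−0.01)·∏(1−qᵢ) over the active causes.
P(fraud alert) = 0.01*0.79*0.65 + 0.49312*0.79*0.35 + 0.58123*0.21*0.65 + 0.78559*0.21*0.35 = 0.005135 + 0.136348 + 0.079338 + 0.057741 = 0.278562
Of this, 0.194089 comes from 0.136348 + 0.057741 (the cardholder travelling abroad=true cases).
Hence the posterior is 0.194089/0.278562 ≈ 0.697.

With the extra evidence:
For the numerator, keep only cardholder travelling abroad=true terms: 0.78559*0.35 = 0.274956
The normalizing constant is 0.58123*0.65 + 0.78559*0.35 = 0.652756
P(cardholder travelling abroad | fraud alert, genuine card theft) = 0.274956/0.652756 ≈ 0.421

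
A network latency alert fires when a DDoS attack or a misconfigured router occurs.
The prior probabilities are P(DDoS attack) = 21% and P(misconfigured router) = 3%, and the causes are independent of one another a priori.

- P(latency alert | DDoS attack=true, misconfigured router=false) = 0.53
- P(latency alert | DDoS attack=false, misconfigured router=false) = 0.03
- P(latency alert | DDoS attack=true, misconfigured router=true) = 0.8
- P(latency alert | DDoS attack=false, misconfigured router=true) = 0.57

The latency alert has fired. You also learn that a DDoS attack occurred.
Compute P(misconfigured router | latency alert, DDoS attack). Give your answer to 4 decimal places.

P(misconfigured router | latency alert, DDoS attack) ≈ 0.0446

For the numerator, keep only misconfigured router=true terms: 0.8×0.03 = 0.024000
The normalizing constant is 0.53×0.97 + 0.8×0.03 = 0.538100
Posterior = 0.024000 / 0.538100 ≈ 0.0446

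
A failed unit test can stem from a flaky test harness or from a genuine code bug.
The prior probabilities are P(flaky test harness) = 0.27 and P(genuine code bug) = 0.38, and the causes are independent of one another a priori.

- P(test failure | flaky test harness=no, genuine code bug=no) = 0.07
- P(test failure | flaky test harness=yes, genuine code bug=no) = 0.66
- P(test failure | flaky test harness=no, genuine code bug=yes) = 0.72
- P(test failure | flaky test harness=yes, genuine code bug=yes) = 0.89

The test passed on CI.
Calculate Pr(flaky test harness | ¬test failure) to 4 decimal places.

Weight on flaky test harness=true, given the evidence: 0.056916 + 0.011286 = 0.068202
The normalizing constant is 0.93*0.73*0.62 + 0.28*0.73*0.38 + 0.34*0.27*0.62 + 0.11*0.27*0.38 = 0.566792
P(flaky test harness | ¬test failure) = 0.068202/0.566792 ≈ 0.1203

Pr(flaky test harness | ¬test failure) ≈ 0.1203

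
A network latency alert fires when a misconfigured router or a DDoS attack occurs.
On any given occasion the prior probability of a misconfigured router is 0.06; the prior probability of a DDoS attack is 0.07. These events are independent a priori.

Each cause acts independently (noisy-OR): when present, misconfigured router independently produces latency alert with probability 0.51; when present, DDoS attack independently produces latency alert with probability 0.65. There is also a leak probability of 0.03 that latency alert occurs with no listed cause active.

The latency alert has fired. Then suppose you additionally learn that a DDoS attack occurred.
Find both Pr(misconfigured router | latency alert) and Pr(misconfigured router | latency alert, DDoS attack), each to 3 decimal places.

Under noisy-OR, P(latency alert | causes) = 1 − (1−0.03)·∏(1−qᵢ) over the active causes.
Numerator (weight on configurations with misconfigured router): 0.029278 + 0.003501 = 0.032779
Denominator P(latency alert): 0.03·0.94·0.93 + 0.6605·0.94·0.07 + 0.5247·0.06·0.93 + 0.833645·0.06·0.07 = 0.102466
Posterior = 0.032779 / 0.102466 ≈ 0.320

With the extra evidence:
P(latency alert | DDoS attack) = 0.6605×0.94 + 0.833645×0.06 = 0.620870 + 0.050019 = 0.670889
Of this, 0.050019 comes from 0.833645×0.06 (the misconfigured router=true cases).
So P(misconfigured router | latency alert, DDoS attack) = 0.050019/0.670889 ≈ 0.075.
The drop from 0.320 to 0.075 is the explaining-away (discounting) effect.

Pr(misconfigured router | latency alert) ≈ 0.320; Pr(misconfigured router | latency alert, DDoS attack) ≈ 0.075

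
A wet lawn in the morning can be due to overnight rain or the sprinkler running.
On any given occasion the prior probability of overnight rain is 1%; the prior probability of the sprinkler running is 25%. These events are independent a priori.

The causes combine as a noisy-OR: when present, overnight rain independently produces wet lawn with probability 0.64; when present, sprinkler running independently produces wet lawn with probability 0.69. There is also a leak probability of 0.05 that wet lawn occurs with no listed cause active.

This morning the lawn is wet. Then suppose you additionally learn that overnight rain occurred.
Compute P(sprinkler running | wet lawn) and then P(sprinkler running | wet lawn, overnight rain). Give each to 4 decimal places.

P(sprinkler running | wet lawn) ≈ 0.8079; P(sprinkler running | wet lawn, overnight rain) ≈ 0.3117

Under noisy-OR, P(wet lawn | causes) = 1 − (1−0.05)·∏(1−qᵢ) over the active causes.
P(wet lawn) = 0.05*0.99*0.75 + 0.7055*0.99*0.25 + 0.658*0.01*0.75 + 0.89398*0.01*0.25 = 0.037125 + 0.174611 + 0.004935 + 0.002235 = 0.218906
The sprinkler running-present share is 0.174611 + 0.002235 = 0.176846.
So P(sprinkler running | wet lawn) = 0.176846/0.218906 ≈ 0.8079.

With the extra evidence:
Numerator (weight on configurations with sprinkler running): 0.89398·0.25 = 0.223495
The normalizing constant is 0.658·0.75 + 0.89398·0.25 = 0.716995
Posterior = 0.223495 / 0.716995 ≈ 0.3117
— overnight rain explains away the evidence for sprinkler running.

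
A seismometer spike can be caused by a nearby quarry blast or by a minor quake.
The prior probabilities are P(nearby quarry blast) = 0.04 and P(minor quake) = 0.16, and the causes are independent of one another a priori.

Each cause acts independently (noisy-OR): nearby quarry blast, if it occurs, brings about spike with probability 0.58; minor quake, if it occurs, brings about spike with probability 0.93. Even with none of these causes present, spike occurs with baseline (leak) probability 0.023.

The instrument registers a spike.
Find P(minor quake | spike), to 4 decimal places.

Under noisy-OR, P(spike | causes) = 1 − (1−0.023)·∏(1−qᵢ) over the active causes.
Enumerate the 4 (nearby quarry blast, minor quake) configurations and weight by the priors:
  P(spike) = 0.023·0.96·0.84 + 0.93161·0.96·0.16 + 0.58966·0.04·0.84 + 0.971276·0.04·0.16
        = 0.018547 + 0.143095 + 0.019813 + 0.006216 = 0.187671
The terms with minor quake present sum to 0.149311, so
  P(minor quake | spike) = 0.149311 / 0.187671 ≈ 0.7956

P(minor quake | spike) ≈ 0.7956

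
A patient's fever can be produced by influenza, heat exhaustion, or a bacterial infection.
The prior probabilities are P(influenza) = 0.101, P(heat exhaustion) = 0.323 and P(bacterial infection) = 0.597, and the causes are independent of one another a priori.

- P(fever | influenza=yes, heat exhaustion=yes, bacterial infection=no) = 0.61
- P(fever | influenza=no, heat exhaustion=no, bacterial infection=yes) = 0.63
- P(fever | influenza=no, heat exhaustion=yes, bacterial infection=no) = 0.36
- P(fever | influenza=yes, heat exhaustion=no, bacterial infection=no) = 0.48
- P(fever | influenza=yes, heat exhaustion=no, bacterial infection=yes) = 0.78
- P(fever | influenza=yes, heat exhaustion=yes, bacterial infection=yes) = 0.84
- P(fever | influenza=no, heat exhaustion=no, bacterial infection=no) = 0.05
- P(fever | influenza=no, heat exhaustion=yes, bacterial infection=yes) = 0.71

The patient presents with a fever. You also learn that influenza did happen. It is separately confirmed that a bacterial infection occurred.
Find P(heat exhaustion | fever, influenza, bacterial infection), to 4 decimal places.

Sum P(fever|·) weighted by the priors over both values of heat exhaustion:
  P(fever | influenza, bacterial infection) = 0.78*0.677 + 0.84*0.323
        = 0.528060 + 0.271320 = 0.799380
Configurations with heat exhaustion contribute 0.271320, so
  P(heat exhaustion | fever, influenza, bacterial infection) = 0.271320 / 0.799380 ≈ 0.3394

P(heat exhaustion | fever, influenza, bacterial infection) ≈ 0.3394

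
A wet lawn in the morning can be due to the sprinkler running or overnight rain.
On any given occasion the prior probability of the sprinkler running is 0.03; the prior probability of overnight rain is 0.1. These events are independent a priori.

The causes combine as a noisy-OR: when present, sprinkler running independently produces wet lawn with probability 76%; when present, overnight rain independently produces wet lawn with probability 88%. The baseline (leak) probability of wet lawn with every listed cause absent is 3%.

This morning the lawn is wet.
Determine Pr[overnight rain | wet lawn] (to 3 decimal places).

Pr[overnight rain | wet lawn] ≈ 0.654

Under noisy-OR, P(wet lawn | causes) = 1 − (1−0.03)·∏(1−qᵢ) over the active causes.
For the numerator, keep only overnight rain=true terms: 0.085709 + 0.002916 = 0.088625
The normalizing constant is 0.03×0.97×0.9 + 0.8836×0.97×0.1 + 0.7672×0.03×0.9 + 0.972064×0.03×0.1 = 0.135529
P(overnight rain | wet lawn) = 0.088625/0.135529 ≈ 0.654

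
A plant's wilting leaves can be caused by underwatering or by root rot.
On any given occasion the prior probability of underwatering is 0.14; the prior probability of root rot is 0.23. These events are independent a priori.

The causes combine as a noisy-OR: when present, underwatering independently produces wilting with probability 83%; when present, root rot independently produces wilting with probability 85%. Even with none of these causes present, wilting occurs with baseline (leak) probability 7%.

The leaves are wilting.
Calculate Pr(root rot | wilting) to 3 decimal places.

Pr(root rot | wilting) ≈ 0.595

Under noisy-OR, P(wilting | causes) = 1 − (1−0.07)·∏(1−qᵢ) over the active causes.
P(wilting) = 0.07·0.86·0.77 + 0.8605·0.86·0.23 + 0.8419·0.14·0.77 + 0.976285·0.14·0.23 = 0.046354 + 0.170207 + 0.090757 + 0.031436 = 0.338754
Of this, 0.201643 comes from 0.170207 + 0.031436 (the root rot=true cases).
So P(root rot | wilting) = 0.201643/0.338754 ≈ 0.595.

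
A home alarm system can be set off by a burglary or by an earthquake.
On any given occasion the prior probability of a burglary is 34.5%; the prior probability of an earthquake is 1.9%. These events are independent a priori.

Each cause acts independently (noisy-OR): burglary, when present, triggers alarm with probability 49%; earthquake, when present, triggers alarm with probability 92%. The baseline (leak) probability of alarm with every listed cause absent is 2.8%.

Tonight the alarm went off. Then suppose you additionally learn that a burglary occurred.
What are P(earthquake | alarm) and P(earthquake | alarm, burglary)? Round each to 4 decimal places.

Under noisy-OR, P(alarm | causes) = 1 − (1−0.028)·∏(1−qᵢ) over the active causes.
By total probability over the 4 (burglary, earthquake) configurations:
  P(alarm) = 0.028×0.655×0.981 + 0.92224×0.655×0.019 + 0.50428×0.345×0.981 + 0.960342×0.345×0.019
        = 0.017992 + 0.011477 + 0.170671 + 0.006295 = 0.206435
Keeping only the earthquake-present terms gives 0.017772, so
  P(earthquake | alarm) = 0.017772 / 0.206435 ≈ 0.0861

Now condition on the additional information:
By total probability over both values of earthquake:
  P(alarm | burglary) = 0.50428×0.981 + 0.960342×0.019
        = 0.494699 + 0.018246 = 0.512945
Configurations with earthquake contribute 0.018246, so
  P(earthquake | alarm, burglary) = 0.018246 / 0.512945 ≈ 0.0356

P(earthquake | alarm) ≈ 0.0861; P(earthquake | alarm, burglary) ≈ 0.0356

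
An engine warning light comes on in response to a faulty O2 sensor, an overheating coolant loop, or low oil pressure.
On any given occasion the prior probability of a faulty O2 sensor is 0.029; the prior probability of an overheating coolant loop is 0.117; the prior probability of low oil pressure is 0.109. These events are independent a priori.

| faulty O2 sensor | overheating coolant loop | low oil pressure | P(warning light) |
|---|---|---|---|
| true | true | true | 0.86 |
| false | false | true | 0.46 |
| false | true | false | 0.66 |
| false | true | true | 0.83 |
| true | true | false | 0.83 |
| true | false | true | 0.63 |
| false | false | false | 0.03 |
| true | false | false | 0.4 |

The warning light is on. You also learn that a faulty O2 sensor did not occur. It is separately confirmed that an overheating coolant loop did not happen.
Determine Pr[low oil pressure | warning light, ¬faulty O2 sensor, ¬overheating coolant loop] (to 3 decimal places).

P(warning light | ¬faulty O2 sensor, ¬overheating coolant loop) = 0.03*0.891 + 0.46*0.109 = 0.026730 + 0.050140 = 0.076870
Restricting to configurations with low oil pressure present: 0.46*0.109 = 0.050140.
P(low oil pressure | warning light, ¬faulty O2 sensor, ¬overheating coolant loop) = 0.050140 / 0.076870 ≈ 0.652

Pr[low oil pressure | warning light, ¬faulty O2 sensor, ¬overheating coolant loop] ≈ 0.652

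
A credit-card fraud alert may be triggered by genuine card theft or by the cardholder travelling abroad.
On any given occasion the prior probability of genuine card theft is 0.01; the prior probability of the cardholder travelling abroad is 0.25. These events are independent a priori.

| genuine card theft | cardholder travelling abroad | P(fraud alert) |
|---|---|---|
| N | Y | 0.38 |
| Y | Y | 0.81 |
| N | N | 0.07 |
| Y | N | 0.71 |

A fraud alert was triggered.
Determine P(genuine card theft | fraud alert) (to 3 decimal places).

P(genuine card theft | fraud alert) ≈ 0.048

P(fraud alert) = 0.07×0.99×0.75 + 0.38×0.99×0.25 + 0.71×0.01×0.75 + 0.81×0.01×0.25 = 0.051975 + 0.094050 + 0.005325 + 0.002025 = 0.153375
The genuine card theft-present share is 0.005325 + 0.002025 = 0.007350.
P(genuine card theft | fraud alert) = 0.007350 / 0.153375 ≈ 0.048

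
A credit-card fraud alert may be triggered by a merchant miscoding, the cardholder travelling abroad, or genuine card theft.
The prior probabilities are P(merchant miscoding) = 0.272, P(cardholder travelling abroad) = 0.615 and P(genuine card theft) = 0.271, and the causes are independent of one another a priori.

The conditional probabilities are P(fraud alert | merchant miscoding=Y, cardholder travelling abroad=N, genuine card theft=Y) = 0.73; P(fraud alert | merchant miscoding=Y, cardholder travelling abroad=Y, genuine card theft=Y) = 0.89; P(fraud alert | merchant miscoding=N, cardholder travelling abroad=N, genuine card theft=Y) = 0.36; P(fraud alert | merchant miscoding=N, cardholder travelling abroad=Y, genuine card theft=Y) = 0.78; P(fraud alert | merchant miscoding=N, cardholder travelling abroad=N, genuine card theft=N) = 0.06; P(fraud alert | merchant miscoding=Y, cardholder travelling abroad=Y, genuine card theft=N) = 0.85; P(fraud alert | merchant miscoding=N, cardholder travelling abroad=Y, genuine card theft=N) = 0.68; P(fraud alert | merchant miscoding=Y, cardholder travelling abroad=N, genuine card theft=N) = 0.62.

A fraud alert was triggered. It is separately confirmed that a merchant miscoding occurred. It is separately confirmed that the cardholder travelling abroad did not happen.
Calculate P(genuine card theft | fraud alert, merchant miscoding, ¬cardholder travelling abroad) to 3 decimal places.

Enumerate both values of genuine card theft and weight by the priors:
  P(fraud alert | merchant miscoding, ¬cardholder travelling abroad) = 0.62×0.729 + 0.73×0.271
        = 0.451980 + 0.197830 = 0.649810
The terms with genuine card theft present sum to 0.197830, so
  P(genuine card theft | fraud alert, merchant miscoding, ¬cardholder travelling abroad) = 0.197830 / 0.649810 ≈ 0.304

P(genuine card theft | fraud alert, merchant miscoding, ¬cardholder travelling abroad) ≈ 0.304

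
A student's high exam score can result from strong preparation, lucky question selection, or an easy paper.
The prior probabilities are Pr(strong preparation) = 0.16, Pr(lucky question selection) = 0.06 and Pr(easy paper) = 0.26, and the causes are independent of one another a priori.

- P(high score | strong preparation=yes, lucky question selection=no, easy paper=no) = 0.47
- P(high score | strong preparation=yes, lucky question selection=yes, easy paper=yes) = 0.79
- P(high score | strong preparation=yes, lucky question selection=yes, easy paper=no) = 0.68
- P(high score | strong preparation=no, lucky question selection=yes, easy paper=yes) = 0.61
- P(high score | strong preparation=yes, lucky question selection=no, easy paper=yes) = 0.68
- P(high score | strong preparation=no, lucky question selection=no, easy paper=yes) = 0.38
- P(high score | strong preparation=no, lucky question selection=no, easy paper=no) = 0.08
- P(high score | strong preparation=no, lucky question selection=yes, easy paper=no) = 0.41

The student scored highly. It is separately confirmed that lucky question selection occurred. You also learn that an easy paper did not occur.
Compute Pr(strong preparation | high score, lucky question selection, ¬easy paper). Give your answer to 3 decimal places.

Pr(strong preparation | high score, lucky question selection, ¬easy paper) ≈ 0.240

Weight on strong preparation=true, given the evidence: 0.68×0.16 = 0.108800
Denominator P(high score | lucky question selection, ¬easy paper): 0.41×0.84 + 0.68×0.16 = 0.453200
Posterior = 0.108800 / 0.453200 ≈ 0.240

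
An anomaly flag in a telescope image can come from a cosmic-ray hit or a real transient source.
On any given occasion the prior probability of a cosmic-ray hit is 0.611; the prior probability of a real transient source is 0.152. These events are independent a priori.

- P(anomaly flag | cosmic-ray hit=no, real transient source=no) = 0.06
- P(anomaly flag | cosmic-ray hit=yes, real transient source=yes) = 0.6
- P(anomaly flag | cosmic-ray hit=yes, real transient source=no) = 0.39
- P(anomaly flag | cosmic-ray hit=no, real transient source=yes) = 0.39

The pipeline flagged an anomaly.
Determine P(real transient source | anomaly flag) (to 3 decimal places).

For the numerator, keep only real transient source=true terms: 0.023060 + 0.055723 = 0.078783
Normalizer over all consistent configurations: 0.06×0.389×0.848 + 0.39×0.389×0.152 + 0.39×0.611×0.848 + 0.6×0.611×0.152 = 0.300645
P(real transient source | anomaly flag) = 0.078783/0.300645 ≈ 0.262

P(real transient source | anomaly flag) ≈ 0.262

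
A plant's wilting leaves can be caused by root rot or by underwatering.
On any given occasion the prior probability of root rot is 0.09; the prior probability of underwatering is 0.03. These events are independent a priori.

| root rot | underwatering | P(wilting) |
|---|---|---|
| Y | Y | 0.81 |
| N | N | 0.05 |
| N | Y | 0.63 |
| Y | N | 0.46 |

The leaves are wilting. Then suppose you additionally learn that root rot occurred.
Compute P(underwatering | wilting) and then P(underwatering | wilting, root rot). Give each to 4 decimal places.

P(wilting) = 0.05×0.91×0.97 + 0.63×0.91×0.03 + 0.46×0.09×0.97 + 0.81×0.09×0.03 = 0.044135 + 0.017199 + 0.040158 + 0.002187 = 0.103679
Restricting to configurations with underwatering present: 0.017199 + 0.002187 = 0.019386.
Hence the posterior is 0.019386/0.103679 ≈ 0.1870.

Now condition on the additional information:
P(wilting | root rot) = 0.46·0.97 + 0.81·0.03 = 0.446200 + 0.024300 = 0.470500
The underwatering-present share is 0.81·0.03 = 0.024300.
Hence the posterior is 0.024300/0.470500 ≈ 0.0516.
This is intercausal reasoning (explaining away): once root rot accounts for the wilting, underwatering becomes less likely.

P(underwatering | wilting) ≈ 0.1870; P(underwatering | wilting, root rot) ≈ 0.0516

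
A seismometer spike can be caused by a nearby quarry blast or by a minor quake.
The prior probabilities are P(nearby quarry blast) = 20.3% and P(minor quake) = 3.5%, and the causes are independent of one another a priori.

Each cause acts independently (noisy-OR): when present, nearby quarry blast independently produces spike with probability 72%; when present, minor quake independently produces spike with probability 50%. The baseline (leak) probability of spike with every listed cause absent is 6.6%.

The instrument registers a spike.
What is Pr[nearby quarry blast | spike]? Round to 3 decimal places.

Under noisy-OR, P(spike | causes) = 1 − (1−0.066)·∏(1−qᵢ) over the active causes.
Sum P(spike|·) weighted by the priors over the 4 (nearby quarry blast, minor quake) configurations:
  P(spike) = 0.066*0.797*0.965 + 0.533*0.797*0.035 + 0.73848*0.203*0.965 + 0.86924*0.203*0.035
        = 0.050761 + 0.014868 + 0.144665 + 0.006176 = 0.216470
Keeping only the nearby quarry blast-present terms gives 0.150841, so
  P(nearby quarry blast | spike) = 0.150841 / 0.216470 ≈ 0.697

Pr[nearby quarry blast | spike] ≈ 0.697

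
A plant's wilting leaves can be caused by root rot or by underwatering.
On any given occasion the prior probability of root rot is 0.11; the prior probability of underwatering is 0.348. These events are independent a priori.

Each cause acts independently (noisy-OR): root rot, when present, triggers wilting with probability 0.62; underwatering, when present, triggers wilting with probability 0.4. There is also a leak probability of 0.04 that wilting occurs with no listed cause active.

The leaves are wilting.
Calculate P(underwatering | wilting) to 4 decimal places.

Under noisy-OR, P(wilting | causes) = 1 − (1−0.04)·∏(1−qᵢ) over the active causes.
P(wilting) = 0.04×0.89×0.652 + 0.424×0.89×0.348 + 0.6352×0.11×0.652 + 0.78112×0.11×0.348 = 0.023211 + 0.131321 + 0.045557 + 0.029901 = 0.229990
The underwatering-present share is 0.131321 + 0.029901 = 0.161222.
Hence the posterior is 0.161222/0.229990 ≈ 0.7010.

P(underwatering | wilting) ≈ 0.7010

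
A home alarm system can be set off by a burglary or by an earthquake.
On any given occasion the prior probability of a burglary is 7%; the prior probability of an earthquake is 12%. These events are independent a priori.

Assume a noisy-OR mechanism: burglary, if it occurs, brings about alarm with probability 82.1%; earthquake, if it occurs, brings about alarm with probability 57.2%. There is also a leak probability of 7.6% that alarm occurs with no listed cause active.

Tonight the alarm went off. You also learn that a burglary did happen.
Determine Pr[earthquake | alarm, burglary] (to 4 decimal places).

Under noisy-OR, P(alarm | causes) = 1 − (1−0.076)·∏(1−qᵢ) over the active causes.
P(alarm | burglary) = 0.834604×0.88 + 0.929211×0.12 = 0.734452 + 0.111505 = 0.845957
The earthquake-present share is 0.929211×0.12 = 0.111505.
So P(earthquake | alarm, burglary) = 0.111505/0.845957 ≈ 0.1318.

Pr[earthquake | alarm, burglary] ≈ 0.1318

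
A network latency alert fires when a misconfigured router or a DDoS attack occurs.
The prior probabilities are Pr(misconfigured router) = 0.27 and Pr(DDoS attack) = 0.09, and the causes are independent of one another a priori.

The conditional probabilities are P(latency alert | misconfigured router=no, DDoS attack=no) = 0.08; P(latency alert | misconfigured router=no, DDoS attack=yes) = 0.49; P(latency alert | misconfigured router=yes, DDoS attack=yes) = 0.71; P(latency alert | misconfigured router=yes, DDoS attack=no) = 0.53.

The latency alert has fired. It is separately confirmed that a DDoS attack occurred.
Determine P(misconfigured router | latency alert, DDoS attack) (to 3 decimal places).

P(latency alert | DDoS attack) = 0.49·0.73 + 0.71·0.27 = 0.357700 + 0.191700 = 0.549400
The misconfigured router-present share is 0.71·0.27 = 0.191700.
So P(misconfigured router | latency alert, DDoS attack) = 0.191700/0.549400 ≈ 0.349.

P(misconfigured router | latency alert, DDoS attack) ≈ 0.349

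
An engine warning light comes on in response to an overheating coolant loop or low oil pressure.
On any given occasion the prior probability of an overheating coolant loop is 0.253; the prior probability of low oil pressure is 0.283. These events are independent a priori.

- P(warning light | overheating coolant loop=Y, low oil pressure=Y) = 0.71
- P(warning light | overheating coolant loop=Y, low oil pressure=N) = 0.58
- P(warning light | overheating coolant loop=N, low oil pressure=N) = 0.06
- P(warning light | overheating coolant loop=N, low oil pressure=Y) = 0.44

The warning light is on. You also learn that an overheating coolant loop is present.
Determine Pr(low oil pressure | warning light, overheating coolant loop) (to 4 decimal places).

By total probability over both values of low oil pressure:
  P(warning light | overheating coolant loop) = 0.58·0.717 + 0.71·0.283
        = 0.415860 + 0.200930 = 0.616790
The terms with low oil pressure present sum to 0.200930, so
  P(low oil pressure | warning light, overheating coolant loop) = 0.200930 / 0.616790 ≈ 0.3258

Pr(low oil pressure | warning light, overheating coolant loop) ≈ 0.3258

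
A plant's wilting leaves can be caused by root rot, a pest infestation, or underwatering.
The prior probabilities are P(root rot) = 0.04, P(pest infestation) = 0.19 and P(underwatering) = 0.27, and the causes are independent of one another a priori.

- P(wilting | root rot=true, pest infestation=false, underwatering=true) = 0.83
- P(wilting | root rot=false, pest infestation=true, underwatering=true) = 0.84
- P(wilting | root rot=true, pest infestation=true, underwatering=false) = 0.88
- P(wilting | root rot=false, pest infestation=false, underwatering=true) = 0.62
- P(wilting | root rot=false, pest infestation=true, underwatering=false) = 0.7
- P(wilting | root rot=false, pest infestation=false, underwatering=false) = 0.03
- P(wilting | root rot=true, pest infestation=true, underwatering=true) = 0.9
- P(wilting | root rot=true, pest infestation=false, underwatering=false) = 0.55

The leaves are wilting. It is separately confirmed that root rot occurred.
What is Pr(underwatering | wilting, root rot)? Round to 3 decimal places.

Pr(underwatering | wilting, root rot) ≈ 0.337

P(wilting | root rot) = 0.55·0.81·0.73 + 0.83·0.81·0.27 + 0.88·0.19·0.73 + 0.9·0.19·0.27 = 0.325215 + 0.181521 + 0.122056 + 0.046170 = 0.674962
Of this, 0.227691 comes from 0.181521 + 0.046170 (the underwatering=true cases).
Hence the posterior is 0.227691/0.674962 ≈ 0.337.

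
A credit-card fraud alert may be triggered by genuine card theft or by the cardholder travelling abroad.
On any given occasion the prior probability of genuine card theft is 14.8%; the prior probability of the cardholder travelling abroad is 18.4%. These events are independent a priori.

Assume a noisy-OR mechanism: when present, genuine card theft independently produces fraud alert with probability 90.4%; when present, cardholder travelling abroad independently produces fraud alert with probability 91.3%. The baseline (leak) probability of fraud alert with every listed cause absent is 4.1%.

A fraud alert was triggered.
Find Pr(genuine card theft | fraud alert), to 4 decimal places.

Pr(genuine card theft | fraud alert) ≈ 0.4425

Under noisy-OR, P(fraud alert | causes) = 1 − (1−0.041)·∏(1−qᵢ) over the active causes.
P(fraud alert) = 0.041·0.852·0.816 + 0.916567·0.852·0.184 + 0.907936·0.148·0.816 + 0.99199·0.148·0.184 = 0.028505 + 0.143688 + 0.109650 + 0.027014 = 0.308857
Of this, 0.136664 comes from 0.109650 + 0.027014 (the genuine card theft=true cases).
So P(genuine card theft | fraud alert) = 0.136664/0.308857 ≈ 0.4425.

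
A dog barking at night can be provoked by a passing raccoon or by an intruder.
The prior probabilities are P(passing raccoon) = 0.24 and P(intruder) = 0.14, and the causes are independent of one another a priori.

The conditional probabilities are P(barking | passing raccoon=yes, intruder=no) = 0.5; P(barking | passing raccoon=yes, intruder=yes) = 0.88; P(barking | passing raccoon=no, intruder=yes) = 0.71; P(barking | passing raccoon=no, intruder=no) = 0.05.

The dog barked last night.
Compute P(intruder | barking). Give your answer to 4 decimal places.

For the numerator, keep only intruder=true terms: 0.075544 + 0.029568 = 0.105112
Denominator P(barking): 0.05·0.76·0.86 + 0.71·0.76·0.14 + 0.5·0.24·0.86 + 0.88·0.24·0.14 = 0.240992
Posterior = 0.105112 / 0.240992 ≈ 0.4362

P(intruder | barking) ≈ 0.4362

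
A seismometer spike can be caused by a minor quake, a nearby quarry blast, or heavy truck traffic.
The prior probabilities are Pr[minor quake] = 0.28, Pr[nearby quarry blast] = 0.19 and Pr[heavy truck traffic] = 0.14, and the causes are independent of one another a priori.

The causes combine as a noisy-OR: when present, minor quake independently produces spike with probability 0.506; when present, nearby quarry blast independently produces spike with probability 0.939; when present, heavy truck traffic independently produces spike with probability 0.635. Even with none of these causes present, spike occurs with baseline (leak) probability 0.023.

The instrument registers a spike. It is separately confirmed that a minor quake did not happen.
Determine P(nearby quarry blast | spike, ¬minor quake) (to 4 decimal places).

Under noisy-OR, P(spike | causes) = 1 − (1−0.023)·∏(1−qᵢ) over the active causes.
P(spike | ¬minor quake) = 0.023*0.81*0.86 + 0.643395*0.81*0.14 + 0.940403*0.19*0.86 + 0.978247*0.19*0.14 = 0.016022 + 0.072961 + 0.153662 + 0.026021 = 0.268666
Restricting to configurations with nearby quarry blast present: 0.153662 + 0.026021 = 0.179683.
Hence the posterior is 0.179683/0.268666 ≈ 0.6688.

P(nearby quarry blast | spike, ¬minor quake) ≈ 0.6688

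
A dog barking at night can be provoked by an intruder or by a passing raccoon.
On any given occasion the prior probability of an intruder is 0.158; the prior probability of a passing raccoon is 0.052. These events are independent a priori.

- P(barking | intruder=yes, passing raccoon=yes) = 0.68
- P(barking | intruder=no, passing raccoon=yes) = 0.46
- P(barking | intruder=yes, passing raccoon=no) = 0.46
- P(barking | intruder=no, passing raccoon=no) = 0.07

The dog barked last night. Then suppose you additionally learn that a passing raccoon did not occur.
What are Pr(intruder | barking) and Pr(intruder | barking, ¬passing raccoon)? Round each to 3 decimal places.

Pr(intruder | barking) ≈ 0.495; Pr(intruder | barking, ¬passing raccoon) ≈ 0.552

For the numerator, keep only intruder=true terms: 0.068901 + 0.005587 = 0.074488
Normalizer over all consistent configurations: 0.07*0.842*0.948 + 0.46*0.842*0.052 + 0.46*0.158*0.948 + 0.68*0.158*0.052 = 0.150504
P(intruder | barking) = 0.074488/0.150504 ≈ 0.495

With the extra evidence:
Enumerate both values of intruder and weight by the priors:
  P(barking | ¬passing raccoon) = 0.07*0.842 + 0.46*0.158
        = 0.058940 + 0.072680 = 0.131620
Configurations with intruder contribute 0.072680, so
  P(intruder | barking, ¬passing raccoon) = 0.072680 / 0.131620 ≈ 0.552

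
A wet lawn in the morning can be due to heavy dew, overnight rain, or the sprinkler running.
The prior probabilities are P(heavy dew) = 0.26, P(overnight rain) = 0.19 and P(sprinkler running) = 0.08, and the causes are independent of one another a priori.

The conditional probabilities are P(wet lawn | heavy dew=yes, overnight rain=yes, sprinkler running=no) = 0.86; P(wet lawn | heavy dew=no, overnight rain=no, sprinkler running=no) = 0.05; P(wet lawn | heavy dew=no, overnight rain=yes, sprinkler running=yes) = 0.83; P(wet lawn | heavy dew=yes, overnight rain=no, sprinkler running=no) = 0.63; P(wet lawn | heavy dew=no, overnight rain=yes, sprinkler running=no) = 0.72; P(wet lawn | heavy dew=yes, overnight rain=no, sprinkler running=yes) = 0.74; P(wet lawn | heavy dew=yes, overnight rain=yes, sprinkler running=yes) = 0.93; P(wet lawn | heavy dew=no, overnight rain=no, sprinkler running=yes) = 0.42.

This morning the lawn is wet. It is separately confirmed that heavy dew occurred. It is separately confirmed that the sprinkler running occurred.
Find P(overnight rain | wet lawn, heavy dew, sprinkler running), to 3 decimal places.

P(overnight rain | wet lawn, heavy dew, sprinkler running) ≈ 0.228

By total probability over both values of overnight rain:
  P(wet lawn | heavy dew, sprinkler running) = 0.74*0.81 + 0.93*0.19
        = 0.599400 + 0.176700 = 0.776100
Configurations with overnight rain contribute 0.176700, so
  P(overnight rain | wet lawn, heavy dew, sprinkler running) = 0.176700 / 0.776100 ≈ 0.228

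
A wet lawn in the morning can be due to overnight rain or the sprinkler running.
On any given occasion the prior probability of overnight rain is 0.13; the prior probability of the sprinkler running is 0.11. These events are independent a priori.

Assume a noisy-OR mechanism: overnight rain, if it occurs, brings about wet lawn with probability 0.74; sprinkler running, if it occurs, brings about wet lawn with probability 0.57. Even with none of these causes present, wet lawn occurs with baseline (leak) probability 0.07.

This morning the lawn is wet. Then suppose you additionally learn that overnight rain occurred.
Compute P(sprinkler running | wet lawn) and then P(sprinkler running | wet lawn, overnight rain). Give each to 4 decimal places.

Under noisy-OR, P(wet lawn | causes) = 1 − (1−0.07)·∏(1−qᵢ) over the active causes.
By total probability over the 4 (overnight rain, sprinkler running) configurations:
  P(wet lawn) = 0.07*0.87*0.89 + 0.6001*0.87*0.11 + 0.7582*0.13*0.89 + 0.896026*0.13*0.11
        = 0.054201 + 0.057430 + 0.087724 + 0.012813 = 0.212168
The terms with sprinkler running present sum to 0.070243, so
  P(sprinkler running | wet lawn) = 0.070243 / 0.212168 ≈ 0.3311

Now also conditioning on overnight rain=true:
P(wet lawn | overnight rain) = 0.7582*0.89 + 0.896026*0.11 = 0.674798 + 0.098563 = 0.773361
Restricting to configurations with sprinkler running present: 0.896026*0.11 = 0.098563.
Hence the posterior is 0.098563/0.773361 ≈ 0.1274.
Conditioning on overnight rain lowers the posterior on sprinkler running: the classic explaining-away effect in a common-effect structure.

P(sprinkler running | wet lawn) ≈ 0.3311; P(sprinkler running | wet lawn, overnight rain) ≈ 0.1274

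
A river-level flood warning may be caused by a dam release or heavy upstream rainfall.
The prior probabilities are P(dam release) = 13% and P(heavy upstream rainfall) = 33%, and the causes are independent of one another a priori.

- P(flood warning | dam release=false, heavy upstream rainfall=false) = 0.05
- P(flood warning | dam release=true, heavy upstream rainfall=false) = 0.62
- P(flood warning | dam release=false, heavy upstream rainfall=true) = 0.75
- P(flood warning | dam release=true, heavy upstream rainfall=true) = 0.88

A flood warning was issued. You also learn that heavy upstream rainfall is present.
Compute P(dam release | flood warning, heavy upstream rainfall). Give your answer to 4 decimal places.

Sum P(flood warning|·) weighted by the priors over both values of dam release:
  P(flood warning | heavy upstream rainfall) = 0.75×0.87 + 0.88×0.13
        = 0.652500 + 0.114400 = 0.766900
Keeping only the dam release-present terms gives 0.114400, so
  P(dam release | flood warning, heavy upstream rainfall) = 0.114400 / 0.766900 ≈ 0.1492

P(dam release | flood warning, heavy upstream rainfall) ≈ 0.1492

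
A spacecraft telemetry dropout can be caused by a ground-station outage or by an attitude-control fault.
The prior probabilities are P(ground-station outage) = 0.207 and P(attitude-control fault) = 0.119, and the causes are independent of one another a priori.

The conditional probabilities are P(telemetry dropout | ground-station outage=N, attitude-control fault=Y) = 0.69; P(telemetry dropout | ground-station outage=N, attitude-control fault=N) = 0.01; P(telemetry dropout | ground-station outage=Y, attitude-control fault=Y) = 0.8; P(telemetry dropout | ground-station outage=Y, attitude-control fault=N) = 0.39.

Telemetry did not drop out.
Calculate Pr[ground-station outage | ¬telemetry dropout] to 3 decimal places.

Pr[ground-station outage | ¬telemetry dropout] ≈ 0.139

For the numerator, keep only ground-station outage=true terms: 0.111244 + 0.004927 = 0.116171
The normalizing constant is 0.99·0.793·0.881 + 0.31·0.793·0.119 + 0.61·0.207·0.881 + 0.2·0.207·0.119 = 0.837072
P(ground-station outage | ¬telemetry dropout) = 0.116171/0.837072 ≈ 0.139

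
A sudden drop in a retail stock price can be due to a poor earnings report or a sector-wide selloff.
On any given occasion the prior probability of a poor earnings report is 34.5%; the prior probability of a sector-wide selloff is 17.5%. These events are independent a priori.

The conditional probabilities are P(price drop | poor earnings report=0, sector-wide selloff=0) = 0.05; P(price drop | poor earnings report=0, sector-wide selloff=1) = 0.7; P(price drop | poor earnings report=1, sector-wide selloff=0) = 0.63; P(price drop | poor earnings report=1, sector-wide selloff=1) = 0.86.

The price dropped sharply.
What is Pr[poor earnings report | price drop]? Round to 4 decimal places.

Weight on poor earnings report=true, given the evidence: 0.179314 + 0.051922 = 0.231236
The normalizing constant is 0.05·0.655·0.825 + 0.7·0.655·0.175 + 0.63·0.345·0.825 + 0.86·0.345·0.175 = 0.338492
P(poor earnings report | price drop) = 0.231236/0.338492 ≈ 0.6831

Pr[poor earnings report | price drop] ≈ 0.6831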